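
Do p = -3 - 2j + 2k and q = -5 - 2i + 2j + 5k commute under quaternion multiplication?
No: pq = 9 - 8i - 29k ≠ 9 + 20i + 8j - 21k = qp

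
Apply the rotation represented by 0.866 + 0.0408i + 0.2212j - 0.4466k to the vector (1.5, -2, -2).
(-1.522, -1.792, -2.173)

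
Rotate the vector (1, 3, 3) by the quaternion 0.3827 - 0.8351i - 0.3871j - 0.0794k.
(2.319, 1.466, -3.388)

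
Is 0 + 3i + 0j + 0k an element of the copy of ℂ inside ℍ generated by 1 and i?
Yes. The quaternion 3i has j- and k-coefficients y = z = 0, so it lies in the complex subalgebra spanned by 1 and i.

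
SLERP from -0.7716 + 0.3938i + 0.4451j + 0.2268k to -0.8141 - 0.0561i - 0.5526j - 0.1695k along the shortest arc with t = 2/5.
-0.9633 + 0.254i + 0.0406j + 0.0772k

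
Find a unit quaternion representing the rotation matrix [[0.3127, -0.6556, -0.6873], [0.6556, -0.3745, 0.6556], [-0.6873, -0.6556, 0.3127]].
0.5592 - 0.5862i + 0.5862k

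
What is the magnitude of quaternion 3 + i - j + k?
√12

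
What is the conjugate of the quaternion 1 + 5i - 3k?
1 - 5i + 3k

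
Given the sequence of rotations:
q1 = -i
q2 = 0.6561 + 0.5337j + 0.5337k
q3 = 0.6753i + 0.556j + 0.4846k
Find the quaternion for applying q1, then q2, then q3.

q2 · q1 = -0.6561i - 0.5337j + 0.5337k
q3 · q2 · q1 = 0.4812 + 0.5554i - 0.6784j + 0.0044k
0.4812 + 0.5554i - 0.6784j + 0.0044k


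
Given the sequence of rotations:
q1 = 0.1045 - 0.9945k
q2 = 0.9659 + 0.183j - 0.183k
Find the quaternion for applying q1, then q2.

q2 · q1 = -0.0811 - 0.182i + 0.0191j - 0.9797k
-0.0811 - 0.182i + 0.0191j - 0.9797k


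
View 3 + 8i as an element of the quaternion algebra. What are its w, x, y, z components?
3 + 8i + 0j + 0k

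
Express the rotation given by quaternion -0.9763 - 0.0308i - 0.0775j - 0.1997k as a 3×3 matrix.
[[0.9082, -0.3852, 0.1636], [0.3947, 0.9183, -0.0292], [-0.139, 0.0911, 0.9861]]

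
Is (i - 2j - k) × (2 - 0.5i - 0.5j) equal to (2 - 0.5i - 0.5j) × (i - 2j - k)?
No: pq = -0.5 + 1.5i - 3.5j - 3.5k ≠ -0.5 + 2.5i - 4.5j - 0.5k = qp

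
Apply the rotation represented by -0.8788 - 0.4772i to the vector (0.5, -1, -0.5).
(0.5, -0.125, -1.111)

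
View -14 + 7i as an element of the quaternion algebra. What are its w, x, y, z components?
-14 + 7i + 0j + 0k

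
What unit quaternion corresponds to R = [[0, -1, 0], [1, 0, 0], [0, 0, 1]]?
0.7071 + 0.7071k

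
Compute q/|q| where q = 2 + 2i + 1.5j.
0.6247 + 0.6247i + 0.4685j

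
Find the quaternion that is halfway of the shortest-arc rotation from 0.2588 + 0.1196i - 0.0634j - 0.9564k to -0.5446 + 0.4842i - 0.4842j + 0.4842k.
0.4615 - 0.2094i + 0.2417j - 0.8275k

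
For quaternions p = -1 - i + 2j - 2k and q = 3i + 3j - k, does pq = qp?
No: pq = -5 + i - 10j - 8k ≠ -5 - 7i + 4j + 10k = qp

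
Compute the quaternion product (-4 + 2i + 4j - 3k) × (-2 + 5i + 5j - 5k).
-37 - 29i - 33j + 16k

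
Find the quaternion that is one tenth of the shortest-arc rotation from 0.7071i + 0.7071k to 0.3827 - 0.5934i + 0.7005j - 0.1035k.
-0.0463 + 0.7328i - 0.0848j + 0.6735k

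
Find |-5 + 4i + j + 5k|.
√67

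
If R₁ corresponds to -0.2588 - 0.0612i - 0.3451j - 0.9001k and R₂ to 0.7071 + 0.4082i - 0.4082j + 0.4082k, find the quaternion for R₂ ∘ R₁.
0.0685 + 0.3594i + 0.2041j - 0.908k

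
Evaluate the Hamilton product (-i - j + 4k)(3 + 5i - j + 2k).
-4 - i + 19j + 18k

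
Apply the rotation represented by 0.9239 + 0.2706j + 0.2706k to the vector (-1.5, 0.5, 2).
(-0.311, -0.03, 2.53)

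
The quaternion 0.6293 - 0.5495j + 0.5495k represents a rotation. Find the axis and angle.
axis = (0, -√2/2, √2/2), θ = 102°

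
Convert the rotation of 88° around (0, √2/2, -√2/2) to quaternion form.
0.7193 + 0.4912j - 0.4912k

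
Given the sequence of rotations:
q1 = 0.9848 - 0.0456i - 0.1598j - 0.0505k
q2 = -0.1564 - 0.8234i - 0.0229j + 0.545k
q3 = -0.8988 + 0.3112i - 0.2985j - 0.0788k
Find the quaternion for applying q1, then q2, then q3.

q2 · q1 = -0.1677 - 0.7155i - 0.064j + 0.6751k
q3 · q2 · q1 = 0.4075 + 0.3843i - 0.0461j - 0.8271k
0.4075 + 0.3843i - 0.0461j - 0.8271k


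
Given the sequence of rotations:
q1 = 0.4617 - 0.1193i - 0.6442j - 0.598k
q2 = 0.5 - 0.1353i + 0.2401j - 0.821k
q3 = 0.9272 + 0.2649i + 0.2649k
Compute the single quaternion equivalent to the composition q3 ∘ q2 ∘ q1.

q2 · q1 = -0.1216 - 0.7946i - 0.1942j - 0.5623k
q3 · q2 · q1 = 0.2467 - 0.7175i - 0.2416j - 0.605k
0.2467 - 0.7175i - 0.2416j - 0.605k


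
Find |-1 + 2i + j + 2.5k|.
3.5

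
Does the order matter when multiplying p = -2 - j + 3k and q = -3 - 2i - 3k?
Yes: pq = 15 + 7i - 3j - 5k ≠ 15 + i + 9j - k = qp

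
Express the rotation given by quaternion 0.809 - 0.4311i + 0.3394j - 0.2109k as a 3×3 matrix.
[[0.6807, 0.0486, 0.731], [-0.6339, 0.5393, 0.5544], [-0.3673, -0.8407, 0.3979]]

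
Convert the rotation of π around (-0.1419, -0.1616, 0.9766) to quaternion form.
-0.1419i - 0.1616j + 0.9766k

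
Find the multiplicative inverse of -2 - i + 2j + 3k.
-0.1111 + 0.0556i - 0.1111j - 0.1667k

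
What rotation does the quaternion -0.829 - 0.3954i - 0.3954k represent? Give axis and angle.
axis = (-√2/2, 0, -√2/2), θ = 292°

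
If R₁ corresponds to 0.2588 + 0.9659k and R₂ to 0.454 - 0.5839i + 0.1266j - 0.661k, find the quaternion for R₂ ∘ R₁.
0.756 - 0.0288i + 0.5968j + 0.2675k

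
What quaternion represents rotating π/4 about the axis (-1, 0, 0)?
0.9239 - 0.3827i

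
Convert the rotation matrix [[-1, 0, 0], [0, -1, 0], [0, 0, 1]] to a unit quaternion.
k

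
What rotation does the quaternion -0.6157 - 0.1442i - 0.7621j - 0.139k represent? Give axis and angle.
axis = (-0.183, -0.9672, -0.1764), θ = 256°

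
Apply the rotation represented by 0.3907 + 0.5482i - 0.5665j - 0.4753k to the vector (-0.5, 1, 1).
(-1.167, 0.554, 0.763)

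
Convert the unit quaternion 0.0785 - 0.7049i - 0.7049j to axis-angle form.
axis = (-√2/2, -√2/2, 0), θ = 171°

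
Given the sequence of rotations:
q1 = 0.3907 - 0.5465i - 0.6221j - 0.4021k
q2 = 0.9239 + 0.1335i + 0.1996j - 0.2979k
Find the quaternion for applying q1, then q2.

q2 · q1 = 0.4383 - 0.7183i - 0.2803j - 0.4619k
0.4383 - 0.7183i - 0.2803j - 0.4619k


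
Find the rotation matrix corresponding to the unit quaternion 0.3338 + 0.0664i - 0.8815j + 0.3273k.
[[-0.7683, -0.3356, -0.545], [0.1014, 0.7769, -0.6214], [0.632, -0.5327, -0.5629]]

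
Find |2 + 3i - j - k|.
√15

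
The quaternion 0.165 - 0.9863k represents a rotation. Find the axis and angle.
axis = (0, 0, -1), θ = 161°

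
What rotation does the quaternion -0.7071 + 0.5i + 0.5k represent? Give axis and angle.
axis = (√2/2, 0, √2/2), θ = 3π/2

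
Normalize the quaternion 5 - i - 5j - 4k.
0.6108 - 0.1222i - 0.6108j - 0.4887k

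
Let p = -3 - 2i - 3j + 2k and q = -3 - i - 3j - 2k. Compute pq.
2 + 21i + 12j + 3k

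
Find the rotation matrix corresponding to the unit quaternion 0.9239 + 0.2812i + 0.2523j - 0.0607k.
[[0.8653, 0.2541, 0.4321], [0.0297, 0.8345, -0.5502], [-0.5003, 0.489, 0.7145]]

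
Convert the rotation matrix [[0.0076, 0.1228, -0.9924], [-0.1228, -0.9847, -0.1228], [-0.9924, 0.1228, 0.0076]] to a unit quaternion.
-0.0872 - 0.7044i + 0.7044k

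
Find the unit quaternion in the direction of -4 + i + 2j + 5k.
-0.5898 + 0.1474i + 0.2949j + 0.7372k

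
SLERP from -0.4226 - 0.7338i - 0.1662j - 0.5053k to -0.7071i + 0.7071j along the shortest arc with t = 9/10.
-0.0533 - 0.7591i + 0.6456j - 0.0637k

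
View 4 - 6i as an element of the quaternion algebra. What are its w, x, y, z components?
4 - 6i + 0j + 0k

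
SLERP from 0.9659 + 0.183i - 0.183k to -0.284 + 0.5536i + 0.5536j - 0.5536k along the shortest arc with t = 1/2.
0.8537 - 0.2531i - 0.3781j + 0.2531k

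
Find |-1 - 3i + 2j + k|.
√15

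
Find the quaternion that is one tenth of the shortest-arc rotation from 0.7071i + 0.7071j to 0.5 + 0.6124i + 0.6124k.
0.0622 + 0.7407i + 0.6646j + 0.0761k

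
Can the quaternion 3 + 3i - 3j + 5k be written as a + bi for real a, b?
No. The quaternion 3 + 3i - 3j + 5k has j-coefficient y = -3 and k-coefficient z = 5, not both zero, so it does not lie in the complex subalgebra spanned by 1 and i.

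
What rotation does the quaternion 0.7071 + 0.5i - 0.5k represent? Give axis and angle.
axis = (√2/2, 0, -√2/2), θ = π/2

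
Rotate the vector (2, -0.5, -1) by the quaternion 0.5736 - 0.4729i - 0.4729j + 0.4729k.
(1.248, 1.832, 0.58)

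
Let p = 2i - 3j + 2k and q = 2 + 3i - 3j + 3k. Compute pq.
-21 + i - 6j + 7k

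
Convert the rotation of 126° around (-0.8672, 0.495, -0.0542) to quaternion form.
0.454 - 0.7727i + 0.441j - 0.0483k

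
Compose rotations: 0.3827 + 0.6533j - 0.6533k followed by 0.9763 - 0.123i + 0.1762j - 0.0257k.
0.2417 - 0.1454i + 0.6249j - 0.728k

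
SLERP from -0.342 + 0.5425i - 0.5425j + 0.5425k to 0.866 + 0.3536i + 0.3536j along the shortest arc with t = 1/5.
-0.5322 + 0.3898i - 0.5759j + 0.4828k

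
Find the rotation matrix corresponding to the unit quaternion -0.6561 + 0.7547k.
[[-0.1391, 0.9903, 0], [-0.9903, -0.1391, 0], [0, 0, 1]]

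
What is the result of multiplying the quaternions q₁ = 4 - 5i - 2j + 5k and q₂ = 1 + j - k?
11 - 8i - 3j - 4k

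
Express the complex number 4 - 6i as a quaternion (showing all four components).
4 - 6i + 0j + 0k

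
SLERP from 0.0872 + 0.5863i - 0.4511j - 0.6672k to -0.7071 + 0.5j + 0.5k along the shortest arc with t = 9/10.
0.6639 + 0.0673i - 0.5141j - 0.5389k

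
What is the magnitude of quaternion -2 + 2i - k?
3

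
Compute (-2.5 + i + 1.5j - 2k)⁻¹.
-0.1852 - 0.0741i - 0.1111j + 0.1481k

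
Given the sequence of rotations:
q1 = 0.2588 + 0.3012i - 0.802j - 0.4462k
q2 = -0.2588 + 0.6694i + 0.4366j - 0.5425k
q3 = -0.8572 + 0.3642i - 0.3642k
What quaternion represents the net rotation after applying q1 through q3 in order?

q2 · q1 = -0.1605 - 0.5346i + 0.4558j - 0.6933k
q3 · q2 · q1 = 0.0798 + 0.5658i + 0.0565j + 0.8188k
0.0798 + 0.5658i + 0.0565j + 0.8188k


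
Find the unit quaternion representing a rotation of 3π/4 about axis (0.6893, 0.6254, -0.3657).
0.3827 + 0.6368i + 0.5778j - 0.3379k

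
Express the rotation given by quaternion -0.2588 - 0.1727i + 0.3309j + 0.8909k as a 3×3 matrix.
[[-0.8064, 0.3468, -0.479], [-0.5754, -0.6471, 0.5002], [-0.1364, 0.679, 0.7214]]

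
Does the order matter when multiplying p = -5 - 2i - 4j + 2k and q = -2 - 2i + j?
Yes: pq = 10 + 12i - j - 14k ≠ 10 + 16i + 7j + 6k = qp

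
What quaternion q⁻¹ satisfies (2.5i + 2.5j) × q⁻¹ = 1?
-0.2i - 0.2j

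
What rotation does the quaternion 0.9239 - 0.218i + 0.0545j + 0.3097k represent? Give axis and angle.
axis = (-0.5697, 0.1424, 0.8094), θ = π/4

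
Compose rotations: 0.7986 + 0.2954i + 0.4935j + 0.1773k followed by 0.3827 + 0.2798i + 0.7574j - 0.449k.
-0.0712 + 0.6924i + 0.6115j - 0.3764k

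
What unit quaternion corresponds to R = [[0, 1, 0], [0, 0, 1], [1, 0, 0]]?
-0.5 + 0.5i + 0.5j + 0.5k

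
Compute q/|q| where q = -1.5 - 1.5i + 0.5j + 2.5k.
-0.4523 - 0.4523i + 0.1508j + 0.7538k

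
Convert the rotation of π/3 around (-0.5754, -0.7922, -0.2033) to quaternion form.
0.866 - 0.2877i - 0.3961j - 0.1017k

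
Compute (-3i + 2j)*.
3i - 2j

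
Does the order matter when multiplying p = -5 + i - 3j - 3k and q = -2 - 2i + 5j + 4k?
Yes: pq = 39 + 11i - 17j - 15k ≠ 39 + 5i - 21j - 13k = qp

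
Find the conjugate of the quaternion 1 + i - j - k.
1 - i + j + k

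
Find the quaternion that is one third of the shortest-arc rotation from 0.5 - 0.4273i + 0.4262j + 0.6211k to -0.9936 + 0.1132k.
0.7823 - 0.3232i + 0.3224j + 0.4238k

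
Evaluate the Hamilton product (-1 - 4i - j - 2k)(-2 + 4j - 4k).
-2 + 20i - 18j - 8k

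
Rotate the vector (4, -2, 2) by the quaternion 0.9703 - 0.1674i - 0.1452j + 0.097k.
(3.407, -0.309, 3.507)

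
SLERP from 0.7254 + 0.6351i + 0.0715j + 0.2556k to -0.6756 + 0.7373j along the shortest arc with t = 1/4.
0.8072 + 0.5252i - 0.1671j + 0.2114k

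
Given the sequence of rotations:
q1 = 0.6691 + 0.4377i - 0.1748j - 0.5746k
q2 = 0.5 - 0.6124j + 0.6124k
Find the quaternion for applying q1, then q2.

q2 · q1 = 0.5794 + 0.6778i - 0.2291j + 0.3905k
0.5794 + 0.6778i - 0.2291j + 0.3905k


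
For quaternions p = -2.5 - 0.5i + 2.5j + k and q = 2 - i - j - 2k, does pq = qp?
No: pq = -1 - 2.5i + 5.5j + 10k ≠ -1 + 5.5i + 9.5j + 4k = qp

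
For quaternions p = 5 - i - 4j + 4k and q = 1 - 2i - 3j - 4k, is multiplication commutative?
No: pq = 7 + 17i - 31j - 21k ≠ 7 - 39i - 7j - 11k = qp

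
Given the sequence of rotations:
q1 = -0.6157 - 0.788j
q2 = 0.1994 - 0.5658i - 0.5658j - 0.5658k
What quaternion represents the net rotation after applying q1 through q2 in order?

q2 · q1 = -0.5686 - 0.0975i + 0.1912j + 0.7942k
-0.5686 - 0.0975i + 0.1912j + 0.7942k


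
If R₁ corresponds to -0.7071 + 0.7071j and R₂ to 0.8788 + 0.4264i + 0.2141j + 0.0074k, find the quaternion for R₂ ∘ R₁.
-0.7728 - 0.3067i + 0.47j + 0.2963k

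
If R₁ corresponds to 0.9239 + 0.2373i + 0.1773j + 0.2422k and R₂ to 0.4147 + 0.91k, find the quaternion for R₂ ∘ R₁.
0.1627 - 0.0629i + 0.2895j + 0.9412k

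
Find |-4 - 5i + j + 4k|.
√58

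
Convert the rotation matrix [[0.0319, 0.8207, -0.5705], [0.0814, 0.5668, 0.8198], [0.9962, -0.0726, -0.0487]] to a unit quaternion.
0.6225 - 0.3584i - 0.6292j - 0.2969k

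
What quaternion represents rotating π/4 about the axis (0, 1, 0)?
0.9239 + 0.3827j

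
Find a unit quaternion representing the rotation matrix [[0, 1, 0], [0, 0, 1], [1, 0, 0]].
-0.5 + 0.5i + 0.5j + 0.5k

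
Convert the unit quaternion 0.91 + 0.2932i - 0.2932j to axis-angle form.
axis = (√2/2, -√2/2, 0), θ = 49°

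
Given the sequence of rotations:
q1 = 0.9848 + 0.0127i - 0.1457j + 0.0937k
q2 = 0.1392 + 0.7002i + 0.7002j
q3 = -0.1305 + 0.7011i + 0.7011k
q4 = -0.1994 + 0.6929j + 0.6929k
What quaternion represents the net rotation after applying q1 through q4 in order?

q2 · q1 = 0.2302 + 0.7569i + 0.6037j - 0.0979k
q3 · q2 · q1 = -0.4921 - 0.3606i + 0.5205j + 0.5974k
q4 · q3 · q2 · q1 = -0.6765 + 0.1252i - 0.6946j - 0.2102k
-0.6765 + 0.1252i - 0.6946j - 0.2102k


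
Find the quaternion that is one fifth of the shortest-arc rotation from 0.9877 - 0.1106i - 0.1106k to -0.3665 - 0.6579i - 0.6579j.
0.977 + 0.0751i + 0.1737j - 0.0986k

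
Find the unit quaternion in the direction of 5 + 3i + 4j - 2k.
0.6804 + 0.4082i + 0.5443j - 0.2722k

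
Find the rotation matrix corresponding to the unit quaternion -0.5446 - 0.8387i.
[[1, 0, 0], [0, -0.4068, -0.9135], [0, 0.9135, -0.4068]]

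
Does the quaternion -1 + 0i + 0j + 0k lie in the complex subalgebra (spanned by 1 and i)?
Yes. The quaternion -1 has j- and k-coefficients y = z = 0, so it lies in the complex subalgebra spanned by 1 and i.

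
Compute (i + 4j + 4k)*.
-i - 4j - 4k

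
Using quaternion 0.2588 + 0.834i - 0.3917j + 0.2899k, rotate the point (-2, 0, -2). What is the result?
(-1.612, 2.324, 0.023)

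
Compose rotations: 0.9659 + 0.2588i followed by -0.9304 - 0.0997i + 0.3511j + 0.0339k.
-0.8729 - 0.3371i + 0.3479j - 0.0581k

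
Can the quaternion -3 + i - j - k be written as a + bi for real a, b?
No. The quaternion -3 + i - j - k has j-coefficient y = -1 and k-coefficient z = -1, not both zero, so it does not lie in the complex subalgebra spanned by 1 and i.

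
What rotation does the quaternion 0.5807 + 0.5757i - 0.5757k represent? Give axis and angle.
axis = (√2/2, 0, -√2/2), θ = 109°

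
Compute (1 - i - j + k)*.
1 + i + j - k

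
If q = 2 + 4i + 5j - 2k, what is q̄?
2 - 4i - 5j + 2k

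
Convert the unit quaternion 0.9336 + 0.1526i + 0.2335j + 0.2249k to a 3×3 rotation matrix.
[[0.7898, -0.3487, 0.5046], [0.4912, 0.8523, -0.1799], [-0.3674, 0.39, 0.8444]]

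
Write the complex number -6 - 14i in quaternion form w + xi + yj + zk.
-6 - 14i + 0j + 0k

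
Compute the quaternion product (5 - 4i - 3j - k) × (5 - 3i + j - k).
15 - 31i - 11j - 23k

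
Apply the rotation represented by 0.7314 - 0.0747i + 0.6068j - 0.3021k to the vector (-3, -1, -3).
(-3.393, 1.563, 2.246)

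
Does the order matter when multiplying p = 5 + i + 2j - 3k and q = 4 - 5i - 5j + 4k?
Yes: pq = 47 - 28i - 6j + 13k ≠ 47 - 14i - 28j + 3k = qp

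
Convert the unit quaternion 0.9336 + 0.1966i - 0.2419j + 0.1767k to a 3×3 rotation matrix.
[[0.8205, -0.425, -0.3822], [0.2348, 0.8603, -0.4526], [0.5212, 0.2816, 0.8057]]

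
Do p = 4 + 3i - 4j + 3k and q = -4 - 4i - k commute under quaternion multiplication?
No: pq = -1 - 24i + 7j - 32k ≠ -1 - 32i + 25j = qp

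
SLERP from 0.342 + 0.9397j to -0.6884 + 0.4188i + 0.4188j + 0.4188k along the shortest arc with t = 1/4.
0.061 + 0.1466i + 0.9764j + 0.1466k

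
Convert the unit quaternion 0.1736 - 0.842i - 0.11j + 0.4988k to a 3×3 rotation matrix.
[[0.4782, 0.0121, -0.8782], [0.3584, -0.9155, 0.1826], [-0.8018, -0.4021, -0.4421]]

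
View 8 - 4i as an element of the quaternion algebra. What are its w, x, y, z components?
8 - 4i + 0j + 0k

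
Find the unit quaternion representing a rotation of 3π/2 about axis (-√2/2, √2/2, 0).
-0.7071 - 0.5i + 0.5j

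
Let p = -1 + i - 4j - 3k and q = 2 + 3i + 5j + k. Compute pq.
18 + 10i - 23j + 10k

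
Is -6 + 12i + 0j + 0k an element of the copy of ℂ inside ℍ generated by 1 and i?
Yes. The quaternion -6 + 12i has j- and k-coefficients y = z = 0, so it lies in the complex subalgebra spanned by 1 and i.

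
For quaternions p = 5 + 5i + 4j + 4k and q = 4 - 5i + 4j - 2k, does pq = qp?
No: pq = 37 - 29i + 26j + 46k ≠ 37 + 19i + 46j - 34k = qp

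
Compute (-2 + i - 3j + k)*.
-2 - i + 3j - k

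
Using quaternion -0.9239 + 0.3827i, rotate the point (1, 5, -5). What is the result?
(1, 0, -7.071)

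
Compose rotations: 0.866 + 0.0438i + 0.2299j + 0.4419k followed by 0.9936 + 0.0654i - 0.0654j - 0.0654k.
0.9015 + 0.0863i + 0.14j + 0.4003k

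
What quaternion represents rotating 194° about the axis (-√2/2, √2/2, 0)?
-0.1219 - 0.7018i + 0.7018j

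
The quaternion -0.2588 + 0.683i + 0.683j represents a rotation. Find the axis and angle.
axis = (√2/2, √2/2, 0), θ = 7π/6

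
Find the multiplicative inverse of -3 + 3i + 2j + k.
-0.1304 - 0.1304i - 0.087j - 0.0435k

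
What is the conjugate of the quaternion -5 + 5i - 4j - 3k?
-5 - 5i + 4j + 3k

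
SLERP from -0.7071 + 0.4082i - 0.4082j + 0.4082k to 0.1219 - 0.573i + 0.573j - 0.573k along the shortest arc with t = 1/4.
-0.5807 + 0.47i - 0.47j + 0.47k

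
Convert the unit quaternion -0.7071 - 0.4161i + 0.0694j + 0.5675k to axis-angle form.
axis = (-0.5884, 0.0981, 0.8026), θ = 3π/2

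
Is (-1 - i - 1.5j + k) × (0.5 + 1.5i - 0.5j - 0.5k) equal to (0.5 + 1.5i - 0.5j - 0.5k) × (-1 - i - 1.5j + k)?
No: pq = 0.75 - 0.75i + 0.75j + 3.75k ≠ 0.75 - 3.25i - 1.25j - 1.75k = qp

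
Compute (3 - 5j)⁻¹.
0.0882 + 0.1471j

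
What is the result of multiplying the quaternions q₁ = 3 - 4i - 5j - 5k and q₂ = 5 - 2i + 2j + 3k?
32 - 31i + 3j - 34k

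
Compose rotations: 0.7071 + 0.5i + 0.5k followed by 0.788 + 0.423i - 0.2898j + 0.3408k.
0.1753 + 0.5482i - 0.246j + 0.7799k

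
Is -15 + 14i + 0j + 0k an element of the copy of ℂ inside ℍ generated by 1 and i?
Yes. The quaternion -15 + 14i has j- and k-coefficients y = z = 0, so it lies in the complex subalgebra spanned by 1 and i.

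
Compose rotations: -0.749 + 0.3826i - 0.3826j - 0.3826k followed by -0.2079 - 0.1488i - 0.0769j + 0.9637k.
0.5519 + 0.43i + 0.4489j - 0.5559k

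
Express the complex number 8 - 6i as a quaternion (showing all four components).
8 - 6i + 0j + 0k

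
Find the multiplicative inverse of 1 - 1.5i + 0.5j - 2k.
0.1333 + 0.2i - 0.0667j + 0.2667k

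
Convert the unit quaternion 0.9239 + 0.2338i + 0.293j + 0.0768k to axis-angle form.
axis = (0.611, 0.7657, 0.2007), θ = π/4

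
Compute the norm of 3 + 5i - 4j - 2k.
√54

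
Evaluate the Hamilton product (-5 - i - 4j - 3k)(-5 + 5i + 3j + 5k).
57 - 31i - 5j + 7k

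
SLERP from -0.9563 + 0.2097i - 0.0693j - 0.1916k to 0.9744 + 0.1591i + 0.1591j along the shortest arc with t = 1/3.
-0.9824 + 0.0877i - 0.1015j - 0.1299k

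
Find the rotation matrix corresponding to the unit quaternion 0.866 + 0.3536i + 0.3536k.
[[0.7499, -0.6124, 0.2501], [0.6124, 0.4999, -0.6124], [0.2501, 0.6124, 0.7499]]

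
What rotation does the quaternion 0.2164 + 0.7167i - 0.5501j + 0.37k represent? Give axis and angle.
axis = (0.7341, -0.5635, 0.379), θ = 155°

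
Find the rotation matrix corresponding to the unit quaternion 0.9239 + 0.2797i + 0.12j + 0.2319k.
[[0.8636, -0.3614, 0.3515], [0.4956, 0.736, -0.4612], [-0.092, 0.5725, 0.8147]]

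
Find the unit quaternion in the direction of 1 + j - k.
0.5774 + 0.5774j - 0.5774k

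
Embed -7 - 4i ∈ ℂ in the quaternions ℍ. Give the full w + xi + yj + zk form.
-7 - 4i + 0j + 0k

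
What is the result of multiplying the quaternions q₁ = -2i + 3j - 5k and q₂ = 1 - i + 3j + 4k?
9 + 25i + 16j - 8k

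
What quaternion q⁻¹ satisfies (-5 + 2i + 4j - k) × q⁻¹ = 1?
-0.1087 - 0.0435i - 0.087j + 0.0217k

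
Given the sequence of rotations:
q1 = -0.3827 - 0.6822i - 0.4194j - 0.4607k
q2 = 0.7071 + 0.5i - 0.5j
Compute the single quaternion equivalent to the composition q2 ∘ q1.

q2 · q1 = -0.1392 - 0.4434i + 0.1251j - 0.8766k
-0.1392 - 0.4434i + 0.1251j - 0.8766k


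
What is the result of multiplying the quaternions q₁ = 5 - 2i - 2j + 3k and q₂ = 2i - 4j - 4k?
8 + 30i - 22j - 8k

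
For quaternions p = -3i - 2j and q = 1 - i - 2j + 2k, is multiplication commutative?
No: pq = -7 - 7i + 4j + 4k ≠ -7 + i - 8j - 4k = qp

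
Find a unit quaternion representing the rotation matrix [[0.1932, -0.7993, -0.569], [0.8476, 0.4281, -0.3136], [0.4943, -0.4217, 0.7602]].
0.7716 - 0.035i - 0.3445j + 0.5336k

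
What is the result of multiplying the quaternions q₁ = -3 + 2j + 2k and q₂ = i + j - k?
-7i - j + k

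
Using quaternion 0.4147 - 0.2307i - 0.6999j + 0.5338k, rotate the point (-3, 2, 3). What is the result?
(-1.071, -3.317, -3.138)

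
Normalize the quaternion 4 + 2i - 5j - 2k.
0.5714 + 0.2857i - 0.7143j - 0.2857k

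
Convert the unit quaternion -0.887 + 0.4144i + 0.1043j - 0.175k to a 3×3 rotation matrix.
[[0.917, -0.224, -0.3301], [0.3969, 0.5953, 0.6986], [0.04, -0.7717, 0.6348]]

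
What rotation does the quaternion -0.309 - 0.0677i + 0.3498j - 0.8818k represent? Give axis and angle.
axis = (-0.0712, 0.3678, -0.9272), θ = 216°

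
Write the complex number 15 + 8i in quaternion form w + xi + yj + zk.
15 + 8i + 0j + 0k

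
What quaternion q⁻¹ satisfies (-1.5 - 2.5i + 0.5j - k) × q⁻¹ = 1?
-0.1538 + 0.2564i - 0.0513j + 0.1026k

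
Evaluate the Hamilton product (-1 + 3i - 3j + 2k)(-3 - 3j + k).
-8 - 6i + 9j - 16k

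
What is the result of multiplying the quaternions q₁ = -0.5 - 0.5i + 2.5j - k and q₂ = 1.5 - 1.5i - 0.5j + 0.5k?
0.25 + 0.75i + 5.75j + 2.25k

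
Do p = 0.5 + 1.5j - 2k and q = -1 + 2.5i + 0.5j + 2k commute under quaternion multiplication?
No: pq = 2.75 + 5.25i - 6.25j - 0.75k ≠ 2.75 - 2.75i + 3.75j + 6.75k = qp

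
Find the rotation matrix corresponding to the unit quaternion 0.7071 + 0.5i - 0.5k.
[[0.5, 0.7071, -0.5], [-0.7071, 0, -0.7071], [-0.5, 0.7071, 0.5]]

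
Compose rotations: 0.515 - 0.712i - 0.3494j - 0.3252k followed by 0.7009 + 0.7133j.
0.6102 - 0.731i + 0.1225j + 0.2799k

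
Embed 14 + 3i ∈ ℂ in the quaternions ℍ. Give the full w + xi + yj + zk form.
14 + 3i + 0j + 0k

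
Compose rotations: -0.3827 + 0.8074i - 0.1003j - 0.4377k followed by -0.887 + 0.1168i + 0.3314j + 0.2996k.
0.4095 - 0.8759i + 0.2552j - 0.0057k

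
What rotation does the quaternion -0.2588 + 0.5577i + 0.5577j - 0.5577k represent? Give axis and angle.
axis = (√3/3, √3/3, -√3/3), θ = 7π/6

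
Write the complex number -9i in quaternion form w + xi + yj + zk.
0 - 9i + 0j + 0k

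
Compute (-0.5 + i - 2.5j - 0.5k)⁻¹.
-0.0645 - 0.129i + 0.3226j + 0.0645k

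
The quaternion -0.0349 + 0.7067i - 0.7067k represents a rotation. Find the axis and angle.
axis = (√2/2, 0, -√2/2), θ = 184°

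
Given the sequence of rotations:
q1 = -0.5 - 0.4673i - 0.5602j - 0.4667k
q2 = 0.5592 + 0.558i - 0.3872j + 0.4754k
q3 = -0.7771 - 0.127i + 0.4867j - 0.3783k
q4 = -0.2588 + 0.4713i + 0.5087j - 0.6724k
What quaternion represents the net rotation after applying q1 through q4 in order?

q2 · q1 = -0.0139 - 0.0933i - 0.0814j - 0.9922k
q3 · q2 · q1 = -0.3368 - 0.4394i - 0.0342j + 0.832k
q4 · q3 · q2 · q1 = 0.8711 + 0.3552i - 0.2591j + 0.2185k
0.8711 + 0.3552i - 0.2591j + 0.2185k


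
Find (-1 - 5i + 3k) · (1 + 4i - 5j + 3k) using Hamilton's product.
10 + 6i + 32j + 25k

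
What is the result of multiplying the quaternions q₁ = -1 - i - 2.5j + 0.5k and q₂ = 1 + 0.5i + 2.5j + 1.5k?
5 - 6.5i - 3.25j - 2.25k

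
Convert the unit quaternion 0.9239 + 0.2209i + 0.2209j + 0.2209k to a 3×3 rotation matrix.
[[0.8048, -0.3106, 0.5058], [0.5058, 0.8048, -0.3106], [-0.3106, 0.5058, 0.8048]]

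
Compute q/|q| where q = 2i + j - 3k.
0.5345i + 0.2673j - 0.8018k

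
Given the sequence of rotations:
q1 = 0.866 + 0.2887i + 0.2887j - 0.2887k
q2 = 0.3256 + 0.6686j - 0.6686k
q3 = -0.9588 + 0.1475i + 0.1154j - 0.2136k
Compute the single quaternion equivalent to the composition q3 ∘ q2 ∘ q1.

q2 · q1 = -0.1041 + 0.094i + 0.48j - 0.866k
q3 · q2 · q1 = -0.1544 - 0.1029i - 0.3646j + 0.9125k
-0.1544 - 0.1029i - 0.3646j + 0.9125k


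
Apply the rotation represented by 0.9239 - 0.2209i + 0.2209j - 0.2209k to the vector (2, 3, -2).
(1.53, 0.782, -3.748)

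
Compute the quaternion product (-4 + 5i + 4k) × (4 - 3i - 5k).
19 + 32i + 13j + 36k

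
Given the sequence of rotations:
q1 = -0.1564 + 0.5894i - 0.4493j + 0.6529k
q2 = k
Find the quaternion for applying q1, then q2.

q2 · q1 = -0.6529 + 0.4493i + 0.5894j - 0.1564k
-0.6529 + 0.4493i + 0.5894j - 0.1564k


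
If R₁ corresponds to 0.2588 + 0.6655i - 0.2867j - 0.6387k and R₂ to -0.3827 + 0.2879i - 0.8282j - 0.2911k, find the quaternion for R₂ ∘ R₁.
-0.714 + 0.2653i - 0.1145j + 0.6377k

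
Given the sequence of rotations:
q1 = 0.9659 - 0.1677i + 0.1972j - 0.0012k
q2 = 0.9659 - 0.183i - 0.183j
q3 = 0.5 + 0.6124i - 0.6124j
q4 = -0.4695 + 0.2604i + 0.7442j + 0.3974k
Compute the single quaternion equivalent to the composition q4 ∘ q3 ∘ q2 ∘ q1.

q2 · q1 = 0.9384 - 0.3385i + 0.0135j - 0.0679k
q3 · q2 · q1 = 0.6848 + 0.447i - 0.5263j - 0.233k
q4 · q3 · q2 · q1 = 0.0464 + 0.0042i + 0.995j - 0.0882k
0.0464 + 0.0042i + 0.995j - 0.0882k


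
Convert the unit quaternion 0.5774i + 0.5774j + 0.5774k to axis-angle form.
axis = (√3/3, √3/3, √3/3), θ = π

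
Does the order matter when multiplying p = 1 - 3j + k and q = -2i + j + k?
Yes: pq = 2 - 6i - j - 5k ≠ 2 + 2i + 3j + 7k = qp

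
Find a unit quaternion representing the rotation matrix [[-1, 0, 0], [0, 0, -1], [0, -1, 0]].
-0.7071j + 0.7071k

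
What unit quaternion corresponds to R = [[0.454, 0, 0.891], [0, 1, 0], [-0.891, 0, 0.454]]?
0.8526 + 0.5225j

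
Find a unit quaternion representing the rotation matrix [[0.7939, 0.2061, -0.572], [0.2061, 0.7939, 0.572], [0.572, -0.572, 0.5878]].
0.891 - 0.321i - 0.321j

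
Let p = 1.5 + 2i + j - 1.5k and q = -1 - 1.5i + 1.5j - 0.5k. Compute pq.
-0.75 - 2.5i + 4.5j + 5.25k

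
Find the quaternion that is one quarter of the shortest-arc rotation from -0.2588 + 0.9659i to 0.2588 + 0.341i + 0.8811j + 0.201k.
-0.1366 + 0.944i + 0.2927j + 0.0668k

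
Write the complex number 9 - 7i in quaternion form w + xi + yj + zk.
9 - 7i + 0j + 0k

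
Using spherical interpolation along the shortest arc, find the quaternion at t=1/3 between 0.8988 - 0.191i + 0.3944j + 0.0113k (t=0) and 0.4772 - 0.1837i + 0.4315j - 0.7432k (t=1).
0.827 - 0.2067i + 0.4466j - 0.2718k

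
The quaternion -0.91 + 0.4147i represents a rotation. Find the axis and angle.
axis = (1, 0, 0), θ = 311°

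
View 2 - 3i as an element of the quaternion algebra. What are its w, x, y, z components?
2 - 3i + 0j + 0k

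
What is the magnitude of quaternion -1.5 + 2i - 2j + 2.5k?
4.062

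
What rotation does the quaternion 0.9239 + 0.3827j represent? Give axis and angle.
axis = (0, 1, 0), θ = π/4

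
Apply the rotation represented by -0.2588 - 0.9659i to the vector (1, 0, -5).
(1, 2.5, 4.33)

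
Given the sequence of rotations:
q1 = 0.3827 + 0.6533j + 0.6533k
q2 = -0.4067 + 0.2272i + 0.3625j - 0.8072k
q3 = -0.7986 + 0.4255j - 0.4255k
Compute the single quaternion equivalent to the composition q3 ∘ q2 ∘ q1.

q2 · q1 = 0.1349 + 0.8511i - 0.2754j - 0.4262k
q3 · q2 · q1 = -0.1719 - 0.9782i - 0.0848j - 0.0792k
-0.1719 - 0.9782i - 0.0848j - 0.0792k


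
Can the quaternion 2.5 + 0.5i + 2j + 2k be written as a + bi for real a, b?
No. The quaternion 2.5 + 0.5i + 2j + 2k has j-coefficient y = 2 and k-coefficient z = 2, not both zero, so it does not lie in the complex subalgebra spanned by 1 and i.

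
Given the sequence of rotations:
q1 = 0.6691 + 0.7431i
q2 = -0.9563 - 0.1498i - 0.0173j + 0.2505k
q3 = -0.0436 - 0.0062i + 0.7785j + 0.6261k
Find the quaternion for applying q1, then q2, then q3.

q2 · q1 = -0.5285 - 0.8109i + 0.1746j + 0.1805k
q3 · q2 · q1 = -0.2309 + 0.0698i - 0.9256j + 0.2914k
-0.2309 + 0.0698i - 0.9256j + 0.2914k


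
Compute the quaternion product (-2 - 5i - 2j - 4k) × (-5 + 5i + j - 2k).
29 + 23i - 22j + 29k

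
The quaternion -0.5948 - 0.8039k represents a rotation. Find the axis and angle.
axis = (0, 0, -1), θ = 253°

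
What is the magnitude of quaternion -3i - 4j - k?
√26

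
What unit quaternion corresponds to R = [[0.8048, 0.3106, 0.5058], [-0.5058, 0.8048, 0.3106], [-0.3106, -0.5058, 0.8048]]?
0.9239 - 0.2209i + 0.2209j - 0.2209k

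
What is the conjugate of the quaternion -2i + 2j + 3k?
2i - 2j - 3k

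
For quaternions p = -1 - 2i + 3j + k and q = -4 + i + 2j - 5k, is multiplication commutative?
No: pq = 5 - 10i - 23j - 6k ≠ 5 + 24i - 5j + 8k = qp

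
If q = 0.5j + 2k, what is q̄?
-0.5j - 2k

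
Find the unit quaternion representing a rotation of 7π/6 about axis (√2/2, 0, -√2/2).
-0.2588 + 0.683i - 0.683k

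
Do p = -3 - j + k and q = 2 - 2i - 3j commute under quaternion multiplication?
No: pq = -9 + 9i + 5j ≠ -9 + 3i + 9j + 4k = qp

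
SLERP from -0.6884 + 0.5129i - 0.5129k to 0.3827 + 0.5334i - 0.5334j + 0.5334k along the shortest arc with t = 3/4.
-0.5576 - 0.2883i + 0.4586j - 0.6289k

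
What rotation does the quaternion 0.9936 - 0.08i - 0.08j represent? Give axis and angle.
axis = (-√2/2, -√2/2, 0), θ = 13°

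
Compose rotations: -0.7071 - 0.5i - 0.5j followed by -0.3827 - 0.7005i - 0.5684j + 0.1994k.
-0.3638 + 0.7864i + 0.4936j - 0.0749k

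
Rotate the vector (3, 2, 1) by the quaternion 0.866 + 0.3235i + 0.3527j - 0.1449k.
(3.603, 0.767, -0.656)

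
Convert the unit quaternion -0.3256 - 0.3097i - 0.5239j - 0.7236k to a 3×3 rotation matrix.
[[-0.5961, -0.1467, 0.7894], [0.7957, -0.239, 0.5565], [0.107, 0.9599, 0.2592]]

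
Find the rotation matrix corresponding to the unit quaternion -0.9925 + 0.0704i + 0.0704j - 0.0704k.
[[0.9802, -0.1298, -0.1497], [0.1497, 0.9802, 0.1298], [0.1298, -0.1497, 0.9802]]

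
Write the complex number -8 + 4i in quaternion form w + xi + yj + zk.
-8 + 4i + 0j + 0k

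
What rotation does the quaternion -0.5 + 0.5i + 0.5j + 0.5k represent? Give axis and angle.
axis = (√3/3, √3/3, √3/3), θ = 4π/3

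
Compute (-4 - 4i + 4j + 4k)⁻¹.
-0.0625 + 0.0625i - 0.0625j - 0.0625k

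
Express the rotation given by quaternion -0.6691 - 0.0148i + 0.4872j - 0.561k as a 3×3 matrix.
[[-0.1042, -0.7652, -0.6354], [0.7363, 0.3701, -0.5664], [0.6686, -0.5268, 0.5248]]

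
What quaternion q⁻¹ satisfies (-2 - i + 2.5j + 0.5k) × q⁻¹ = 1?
-0.1739 + 0.087i - 0.2174j - 0.0435k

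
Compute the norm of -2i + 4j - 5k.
√45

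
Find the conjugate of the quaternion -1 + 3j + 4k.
-1 - 3j - 4k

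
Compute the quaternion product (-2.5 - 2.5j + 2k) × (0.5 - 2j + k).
-8.25 + 1.5i + 3.75j - 1.5k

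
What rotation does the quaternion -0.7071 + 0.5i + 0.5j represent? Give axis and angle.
axis = (√2/2, √2/2, 0), θ = 3π/2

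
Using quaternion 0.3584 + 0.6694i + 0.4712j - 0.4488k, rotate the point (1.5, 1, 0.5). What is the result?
(1.051, -0.287, -1.521)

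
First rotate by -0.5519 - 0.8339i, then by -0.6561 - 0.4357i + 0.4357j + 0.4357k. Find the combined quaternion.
-0.0012 + 0.7876i - 0.6038j + 0.1229k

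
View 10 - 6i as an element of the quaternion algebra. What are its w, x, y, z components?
10 - 6i + 0j + 0k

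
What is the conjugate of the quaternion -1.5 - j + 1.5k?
-1.5 + j - 1.5k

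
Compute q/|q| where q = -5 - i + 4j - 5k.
-0.6108 - 0.1222i + 0.4887j - 0.6108k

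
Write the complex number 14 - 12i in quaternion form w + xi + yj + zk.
14 - 12i + 0j + 0k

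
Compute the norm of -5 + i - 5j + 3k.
√60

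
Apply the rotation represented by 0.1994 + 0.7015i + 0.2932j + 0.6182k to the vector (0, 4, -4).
(-3.278, -3.325, 3.194)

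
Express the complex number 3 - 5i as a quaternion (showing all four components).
3 - 5i + 0j + 0k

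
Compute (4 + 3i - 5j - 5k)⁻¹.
0.0533 - 0.04i + 0.0667j + 0.0667k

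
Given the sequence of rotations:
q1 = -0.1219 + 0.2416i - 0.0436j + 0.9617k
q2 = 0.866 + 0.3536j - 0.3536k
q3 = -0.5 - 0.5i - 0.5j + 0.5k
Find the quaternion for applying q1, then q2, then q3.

q2 · q1 = 0.2499 + 0.5339i - 0.1663j + 0.7905k
q3 · q2 · q1 = -0.3364 - 0.704i + 0.6204j + 0.0798k
-0.3364 - 0.704i + 0.6204j + 0.0798k


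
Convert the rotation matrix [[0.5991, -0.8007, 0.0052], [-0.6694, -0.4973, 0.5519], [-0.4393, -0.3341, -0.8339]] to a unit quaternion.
-0.2588 + 0.8559i - 0.4294j - 0.1268k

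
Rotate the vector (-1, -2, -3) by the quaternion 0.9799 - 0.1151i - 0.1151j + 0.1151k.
(0.207, -2.743, -2.536)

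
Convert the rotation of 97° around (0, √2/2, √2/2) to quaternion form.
0.6626 + 0.5296j + 0.5296k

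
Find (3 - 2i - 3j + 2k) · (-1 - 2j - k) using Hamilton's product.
-7 + 9i - 5j - k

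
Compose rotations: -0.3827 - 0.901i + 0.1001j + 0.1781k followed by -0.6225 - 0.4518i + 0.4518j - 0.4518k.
-0.1336 + 0.8595i + 0.2523j + 0.4239k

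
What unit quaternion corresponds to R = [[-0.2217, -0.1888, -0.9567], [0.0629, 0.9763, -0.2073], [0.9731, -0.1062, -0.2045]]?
0.6225 + 0.0406i - 0.775j + 0.1011k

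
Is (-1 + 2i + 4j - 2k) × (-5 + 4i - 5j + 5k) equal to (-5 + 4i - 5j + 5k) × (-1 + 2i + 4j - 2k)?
No: pq = 27 - 4i - 33j - 21k ≠ 27 - 24i + 3j + 31k = qp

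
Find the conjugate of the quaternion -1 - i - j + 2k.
-1 + i + j - 2k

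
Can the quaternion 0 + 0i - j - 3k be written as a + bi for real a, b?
No. The quaternion -j - 3k has j-coefficient y = -1 and k-coefficient z = -3, not both zero, so it does not lie in the complex subalgebra spanned by 1 and i.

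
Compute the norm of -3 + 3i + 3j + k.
√28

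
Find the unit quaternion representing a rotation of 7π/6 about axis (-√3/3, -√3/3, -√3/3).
-0.2588 - 0.5577i - 0.5577j - 0.5577k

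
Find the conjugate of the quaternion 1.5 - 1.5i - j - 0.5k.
1.5 + 1.5i + j + 0.5k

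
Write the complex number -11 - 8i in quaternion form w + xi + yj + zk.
-11 - 8i + 0j + 0k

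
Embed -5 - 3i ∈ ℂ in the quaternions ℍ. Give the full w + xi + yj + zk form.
-5 - 3i + 0j + 0k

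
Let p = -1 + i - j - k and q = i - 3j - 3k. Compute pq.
-7 - i + 5j + k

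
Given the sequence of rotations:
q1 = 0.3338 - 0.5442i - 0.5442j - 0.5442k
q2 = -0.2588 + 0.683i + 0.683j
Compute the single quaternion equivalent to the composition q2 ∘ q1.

q2 · q1 = 0.657 - 0.0029i + 0.7405j + 0.1408k
0.657 - 0.0029i + 0.7405j + 0.1408k


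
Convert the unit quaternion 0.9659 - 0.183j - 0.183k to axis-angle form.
axis = (0, -√2/2, -√2/2), θ = π/6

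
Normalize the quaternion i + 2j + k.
0.4082i + 0.8165j + 0.4082k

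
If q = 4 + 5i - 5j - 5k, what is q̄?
4 - 5i + 5j + 5k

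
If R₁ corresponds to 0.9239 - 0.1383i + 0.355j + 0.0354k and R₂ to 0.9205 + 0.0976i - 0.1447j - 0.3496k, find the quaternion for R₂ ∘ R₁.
0.9277 + 0.0819i + 0.238j - 0.2758k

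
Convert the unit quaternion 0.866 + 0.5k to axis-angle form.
axis = (0, 0, 1), θ = π/3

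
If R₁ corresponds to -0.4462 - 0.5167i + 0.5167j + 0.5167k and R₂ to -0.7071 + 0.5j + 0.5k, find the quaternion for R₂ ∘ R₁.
-0.2012 + 0.3654i - 0.8468j - 0.3301k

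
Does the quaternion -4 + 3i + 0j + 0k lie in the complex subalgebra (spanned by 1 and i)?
Yes. The quaternion -4 + 3i has j- and k-coefficients y = z = 0, so it lies in the complex subalgebra spanned by 1 and i.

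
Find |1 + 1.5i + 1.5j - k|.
2.55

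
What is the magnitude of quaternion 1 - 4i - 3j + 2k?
√30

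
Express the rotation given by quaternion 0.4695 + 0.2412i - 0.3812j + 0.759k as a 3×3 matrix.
[[-0.4428, -0.8966, 0.0082], [0.5288, -0.2685, -0.8051], [0.7241, -0.3522, 0.593]]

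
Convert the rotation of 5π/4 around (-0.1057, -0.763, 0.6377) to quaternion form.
-0.3827 - 0.0977i - 0.7049j + 0.5892k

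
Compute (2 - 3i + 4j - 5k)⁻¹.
0.037 + 0.0556i - 0.0741j + 0.0926k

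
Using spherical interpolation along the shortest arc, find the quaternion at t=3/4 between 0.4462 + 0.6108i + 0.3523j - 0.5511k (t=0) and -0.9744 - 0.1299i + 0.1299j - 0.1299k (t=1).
0.9521 + 0.2991i + 0.0017j - 0.0637k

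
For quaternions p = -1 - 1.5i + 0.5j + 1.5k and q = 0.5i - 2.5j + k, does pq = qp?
No: pq = 0.5 + 3.75i + 4.75j + 2.5k ≠ 0.5 - 4.75i + 0.25j - 4.5k = qp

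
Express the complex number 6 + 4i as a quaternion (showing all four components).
6 + 4i + 0j + 0k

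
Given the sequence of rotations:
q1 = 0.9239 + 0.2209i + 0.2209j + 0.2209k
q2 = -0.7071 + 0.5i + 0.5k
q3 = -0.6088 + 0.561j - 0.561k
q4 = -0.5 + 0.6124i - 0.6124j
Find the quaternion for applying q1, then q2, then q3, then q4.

q2 · q1 = -0.8742 + 0.1953i - 0.1562j + 0.4162k
q3 · q2 · q1 = 0.8533 + 0.027i - 0.5049j + 0.1275k
q4 · q3 · q2 · q1 = -0.7524 + 0.431i - 0.3482j - 0.3564k
-0.7524 + 0.431i - 0.3482j - 0.3564k


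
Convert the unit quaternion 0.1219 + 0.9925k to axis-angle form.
axis = (0, 0, 1), θ = 166°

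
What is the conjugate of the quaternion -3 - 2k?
-3 + 2k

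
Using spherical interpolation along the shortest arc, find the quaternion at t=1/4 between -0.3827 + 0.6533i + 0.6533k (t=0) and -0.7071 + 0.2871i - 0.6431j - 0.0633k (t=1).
-0.5367 + 0.6315i - 0.1991j + 0.523k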